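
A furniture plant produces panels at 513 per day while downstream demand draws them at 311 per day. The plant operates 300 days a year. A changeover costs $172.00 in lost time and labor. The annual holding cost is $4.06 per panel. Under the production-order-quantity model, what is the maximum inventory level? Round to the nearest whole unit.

I_max ≈ 1,764 panels

Annual demand D = 311 × 300 = 93,300.
Production build-up factor (1 − d/p) = 1 − 311/513 = 0.3938.
Q* = √(2DS / (H(1 − d/p))) = √(2 × 93,300 × 172 / (4.06 × 0.3938)).
= √(32,095,200 / 1.5987) ≈ 4480.640.
Maximum inventory = Q*(1 − d/p) = 4480.640 × 0.3938 ≈ 1764.306.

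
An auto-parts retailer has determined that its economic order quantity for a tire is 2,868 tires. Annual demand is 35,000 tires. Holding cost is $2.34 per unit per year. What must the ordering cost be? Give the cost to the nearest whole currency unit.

S ≈ $275

The basic EOQ model gives Q* = √(2DS/H); rearrange for the unknown.
From Q* = √(2DS/H): S = Q*²H / (2D) = 2,868² × 2.34 / (2 × 35,000) = 274.9642.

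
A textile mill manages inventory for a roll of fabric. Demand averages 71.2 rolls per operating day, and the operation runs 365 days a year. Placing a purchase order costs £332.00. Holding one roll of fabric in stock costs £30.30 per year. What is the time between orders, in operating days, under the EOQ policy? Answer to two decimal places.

Annual demand D = 71.2 × 365 = 25,988.
Q* = √(2DS/H) = √(2 × 25,988 × 332 / 30.3) ≈ 754.66.
Cycle time = Q*/D × 365 = 754.66 / 25,988 × 365 ≈ 10.599 days.

T ≈ 10.60 days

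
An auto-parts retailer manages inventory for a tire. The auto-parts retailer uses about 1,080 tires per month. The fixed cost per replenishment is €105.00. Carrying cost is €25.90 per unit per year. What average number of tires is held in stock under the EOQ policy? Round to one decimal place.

Average inventory ≈ 162.1 tires

Annual demand D = 1,080 × 12 = 12,960.
EOQ = √(2DS/H) = √(2 × 12,960 × 105 / 25.9) ≈ 324.16.
Average inventory = Q*/2 ≈ 324.16 / 2 = 162.081.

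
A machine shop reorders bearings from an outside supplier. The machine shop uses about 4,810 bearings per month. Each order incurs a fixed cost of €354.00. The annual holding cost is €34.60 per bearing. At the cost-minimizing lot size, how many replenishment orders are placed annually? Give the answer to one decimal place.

Annual demand D = 4,810 × 12 = 57,720.
Q* = √(2DS/H) = √(2 × 57,720 × 354 / 34.6) ≈ 1086.78.
Orders per year = D / Q* = 57,720 / 1086.78 ≈ 53.111.

N ≈ 53.1 orders per year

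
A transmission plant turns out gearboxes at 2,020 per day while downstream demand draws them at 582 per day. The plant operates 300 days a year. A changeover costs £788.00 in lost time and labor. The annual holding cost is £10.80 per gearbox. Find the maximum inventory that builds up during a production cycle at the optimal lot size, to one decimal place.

I_max ≈ 4,258.8 gearboxes

Annual demand D = 582 × 300 = 174,600.
Production build-up factor (1 − d/p) = 1 − 582/2,020 = 0.7119.
Q* = √(2DS / (H(1 − d/p))) = √(2 × 174,600 × 788 / (10.8 × 0.7119)).
= √(275,169,600 / 7.6883) ≈ 5982.526.
Maximum inventory = Q*(1 − d/p) = 5982.526 × 0.7119 ≈ 4258.848.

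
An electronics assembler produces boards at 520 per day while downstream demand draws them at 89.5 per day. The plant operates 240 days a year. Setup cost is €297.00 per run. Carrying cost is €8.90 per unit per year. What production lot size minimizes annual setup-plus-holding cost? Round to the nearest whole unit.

Annual demand D = 89.5 × 240 = 21,480.
Production build-up factor (1 − d/p) = 1 − 89.5/520 = 0.8279.
Q* = √(2DS / (H(1 − d/p))) = √(2 × 21,480 × 297 / (8.9 × 0.8279)).
= √(12,759,120 / 7.3682) ≈ 1315.923.

Q* ≈ 1,316 boards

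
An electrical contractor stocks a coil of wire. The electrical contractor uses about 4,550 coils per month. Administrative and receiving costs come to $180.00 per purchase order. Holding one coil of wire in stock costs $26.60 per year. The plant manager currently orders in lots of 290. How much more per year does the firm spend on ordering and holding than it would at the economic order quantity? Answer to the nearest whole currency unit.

Extra cost ≈ $14,881 per year

Annual demand D = 4,550 × 12 = 54,600.
EOQ = √(2DS/H) = √(2 × 54,600 × 180 / 26.6) ≈ 859.62.
Cost at Q* = (D/Q*)S + (Q*/2)H = √(2DSH) ≈ $22,865.90.
Cost at Q = 290: (54,600/290)×180 + (290/2)×26.6 = $33,889.66 + $3,857.00 = $37,746.66.
Excess = $37,746.66 − $22,865.90 = $14,880.75.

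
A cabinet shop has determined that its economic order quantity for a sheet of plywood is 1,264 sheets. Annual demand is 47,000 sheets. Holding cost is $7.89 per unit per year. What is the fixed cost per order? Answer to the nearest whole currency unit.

S ≈ $134

Invert the EOQ relation Q*² = 2DS/H.
From Q* = √(2DS/H): S = Q*²H / (2D) = 1,264² × 7.89 / (2 × 47,000) = 134.1045.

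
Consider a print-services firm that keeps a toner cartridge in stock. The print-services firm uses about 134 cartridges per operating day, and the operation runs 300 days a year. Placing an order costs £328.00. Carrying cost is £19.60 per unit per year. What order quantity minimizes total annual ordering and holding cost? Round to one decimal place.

Q* ≈ 1,159.9 cartridges

Annual demand D = 134 × 300 = 40,200.
EOQ = √(2DS / H) = √(2 × 40,200 × 328 / 19.6).
= √(26,371,200 / 19.6) = √1,345,469.3878 ≈ 1159.944.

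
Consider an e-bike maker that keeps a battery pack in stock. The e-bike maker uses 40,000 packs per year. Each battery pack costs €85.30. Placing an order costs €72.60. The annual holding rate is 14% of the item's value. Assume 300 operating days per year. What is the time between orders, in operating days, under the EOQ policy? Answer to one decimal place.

Holding cost H = 0.14 × €85.30 = €11.9420 per unit per year.
The optimal lot size = √(2DS/H) = √(2 × 40,000 × 72.6 / 11.942) ≈ 697.39.
Cycle time = Q*/D × 300 = 697.39 / 40,000 × 300 ≈ 5.230 days.

T ≈ 5.2 days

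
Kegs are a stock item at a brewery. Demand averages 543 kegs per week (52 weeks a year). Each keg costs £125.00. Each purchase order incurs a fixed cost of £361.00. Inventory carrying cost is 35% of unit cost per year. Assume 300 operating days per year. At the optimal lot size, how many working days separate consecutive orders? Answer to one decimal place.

Annual demand D = 543 × 52 = 28,236.
Holding cost H = 0.35 × £125.00 = £43.7500 per unit per year.
The optimal lot size = √(2DS/H) = √(2 × 28,236 × 361 / 43.75) ≈ 682.62.
Cycle time = Q*/D × 300 = 682.62 / 28,236 × 300 ≈ 7.253 days.

T ≈ 7.3 days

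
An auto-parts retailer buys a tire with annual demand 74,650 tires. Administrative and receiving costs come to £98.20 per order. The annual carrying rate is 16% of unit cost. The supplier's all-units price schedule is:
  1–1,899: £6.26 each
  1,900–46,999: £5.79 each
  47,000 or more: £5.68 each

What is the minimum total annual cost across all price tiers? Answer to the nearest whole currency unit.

Holding cost per unit per year at price C is H = 0.16·C.
Evaluate total cost at each tier's feasible EOQ or, if the EOQ is below the tier, at the tier's minimum quantity.
Tier 1 (£6.26): EOQ = 3825.9 exceeds tier's upper bound 1899, so this tier is dominated.
EOQ at £5.79 = 3978.2 (feasible in tier 2): TC = 74,650×£5.79 + (74,650/3978.2)×98.2 + (3978.2/2)×0.16×£5.79 = £435,908.90.
EOQ at £5.68 = 4016.5 < 47000, so use break Q=47000: TC = 74,650×£5.68 + (74,650/47000.0)×98.2 + (47000.0/2)×0.16×£5.68 = £445,524.77.
Lowest total cost among the candidates is at Q = 3978.2.

TC* ≈ £435,909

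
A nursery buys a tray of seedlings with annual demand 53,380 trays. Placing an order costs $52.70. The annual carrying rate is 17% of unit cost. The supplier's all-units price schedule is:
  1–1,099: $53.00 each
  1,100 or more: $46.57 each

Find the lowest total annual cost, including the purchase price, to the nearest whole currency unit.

TC* ≈ $2,492,818

Holding cost per unit per year at price C is H = 0.17·C.
Evaluate total cost at each tier's feasible EOQ or, if the EOQ is below the tier, at the tier's minimum quantity.
EOQ at $53.00 = 790.2 (feasible in tier 1): TC = 53,380×$53.00 + (53,380/790.2)×52.7 + (790.2/2)×0.17×$53.00 = $2,836,259.87.
EOQ at $46.57 = 843.0 < 1100, so use break Q=1100: TC = 53,380×$46.57 + (53,380/1100.0)×52.7 + (1100.0/2)×0.17×$46.57 = $2,492,818.28.
Lowest total cost among the candidates is at Q = 1100.0.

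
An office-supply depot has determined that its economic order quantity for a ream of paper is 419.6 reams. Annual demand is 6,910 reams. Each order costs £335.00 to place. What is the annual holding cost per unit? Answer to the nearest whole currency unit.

H ≈ £26

Squaring Q* = √(2DS/H) gives Q*² = 2DS/H.
From Q* = √(2DS/H): H = 2DS / Q*² = 2 × 6,910 × 335 / 419.6² = 26.2955.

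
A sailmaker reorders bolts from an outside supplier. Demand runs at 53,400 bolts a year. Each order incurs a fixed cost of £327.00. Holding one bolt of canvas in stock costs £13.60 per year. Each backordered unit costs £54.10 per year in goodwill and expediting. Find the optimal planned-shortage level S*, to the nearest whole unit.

S* ≈ 360 bolts

With planned backorders, Q* = √(2DS/H) · √((H+B)/B).
√(2DS/H) = √(2 × 53,400 × 327 / 13.6) = 1602.471.
√((H+B)/B) = √((13.6+54.1)/54.1) = 1.1187.
Q* ≈ 1792.610.
S* = Q* · H/(H+B) = 1792.610 × 13.6/67.7 ≈ 360.111.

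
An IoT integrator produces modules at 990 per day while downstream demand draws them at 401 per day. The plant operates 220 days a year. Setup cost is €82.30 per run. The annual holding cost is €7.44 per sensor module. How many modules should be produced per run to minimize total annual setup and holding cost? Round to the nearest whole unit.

Annual demand D = 401 × 220 = 88,220.
Production build-up factor (1 − d/p) = 1 − 401/990 = 0.5949.
Q* = √(2DS / (H(1 − d/p))) = √(2 × 88,220 × 82.3 / (7.44 × 0.5949)).
= √(14,521,012 / 4.4264) ≈ 1811.223.

Q* ≈ 1,811 modules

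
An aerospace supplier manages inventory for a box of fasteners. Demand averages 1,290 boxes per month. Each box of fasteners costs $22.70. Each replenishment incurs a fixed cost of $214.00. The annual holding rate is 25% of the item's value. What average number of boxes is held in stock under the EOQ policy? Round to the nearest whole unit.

Annual demand D = 1,290 × 12 = 15,480.
Holding cost H = 0.25 × $22.70 = $5.6750 per unit per year.
The optimal lot size = √(2DS/H) = √(2 × 15,480 × 214 / 5.675) ≈ 1080.50.
Average inventory = Q*/2 ≈ 1080.50 / 2 = 540.250.

Average inventory ≈ 540 boxes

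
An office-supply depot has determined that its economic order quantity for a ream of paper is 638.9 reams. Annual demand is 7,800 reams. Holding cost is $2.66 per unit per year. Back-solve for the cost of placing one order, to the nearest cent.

Invert the EOQ relation Q*² = 2DS/H.
From Q* = √(2DS/H): S = Q*²H / (2D) = 638.9² × 2.66 / (2 × 7,800) = 69.6022.

S ≈ $69.60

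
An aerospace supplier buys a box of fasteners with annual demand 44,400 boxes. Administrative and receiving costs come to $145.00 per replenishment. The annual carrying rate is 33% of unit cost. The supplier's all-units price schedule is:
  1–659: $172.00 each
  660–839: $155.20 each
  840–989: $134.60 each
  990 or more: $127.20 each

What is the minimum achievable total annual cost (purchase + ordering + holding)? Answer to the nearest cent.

Holding cost per unit per year at price C is H = 0.33·C.
For each price level, check whether its EOQ is feasible; otherwise the best quantity at that price is the breakpoint.
EOQ at $172.00 = 476.3 (feasible in tier 1): TC = 44,400×$172.00 + (44,400/476.3)×145 + (476.3/2)×0.33×$172.00 = $7,663,834.09.
EOQ at $155.20 = 501.4 < 660, so use break Q=660: TC = 44,400×$155.20 + (44,400/660.0)×145 + (660.0/2)×0.33×$155.20 = $6,917,535.83.
EOQ at $134.60 = 538.4 < 840, so use break Q=840: TC = 44,400×$134.60 + (44,400/840.0)×145 + (840.0/2)×0.33×$134.60 = $6,002,559.85.
EOQ at $127.20 = 553.8 < 990, so use break Q=990: TC = 44,400×$127.20 + (44,400/990.0)×145 + (990.0/2)×0.33×$127.20 = $5,674,961.15.
Lowest total cost among the candidates is at Q = 990.0.

TC* ≈ $5,674,961.15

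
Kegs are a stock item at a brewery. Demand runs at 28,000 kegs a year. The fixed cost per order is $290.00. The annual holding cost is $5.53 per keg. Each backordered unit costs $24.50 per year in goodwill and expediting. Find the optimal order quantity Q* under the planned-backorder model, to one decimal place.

Q* ≈ 1,897.3 kegs

With planned backorders, Q* = √(2DS/H) · √((H+B)/B).
√(2DS/H) = √(2 × 28,000 × 290 / 5.53) = 1713.683.
√((H+B)/B) = √((5.53+24.5)/24.5) = 1.1071.
Q* ≈ 1897.252.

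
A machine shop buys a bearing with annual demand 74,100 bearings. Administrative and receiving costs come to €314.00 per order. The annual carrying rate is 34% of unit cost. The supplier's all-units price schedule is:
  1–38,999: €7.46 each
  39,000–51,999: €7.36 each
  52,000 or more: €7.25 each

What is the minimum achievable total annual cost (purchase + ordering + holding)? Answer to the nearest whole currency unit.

TC* ≈ €563,650

Holding cost per unit per year at price C is H = 0.34·C.
Evaluate total cost at each tier's feasible EOQ or, if the EOQ is below the tier, at the tier's minimum quantity.
EOQ at €7.46 = 4283.3 (feasible in tier 1): TC = 74,100×€7.46 + (74,100/4283.3)×314 + (4283.3/2)×0.34×€7.46 = €563,650.20.
EOQ at €7.36 = 4312.3 < 39000, so use break Q=39000: TC = 74,100×€7.36 + (74,100/39000.0)×314 + (39000.0/2)×0.34×€7.36 = €594,769.40.
EOQ at €7.25 = 4344.9 < 52000, so use break Q=52000: TC = 74,100×€7.25 + (74,100/52000.0)×314 + (52000.0/2)×0.34×€7.25 = €601,762.45.
Lowest total cost among the candidates is at Q = 4283.3.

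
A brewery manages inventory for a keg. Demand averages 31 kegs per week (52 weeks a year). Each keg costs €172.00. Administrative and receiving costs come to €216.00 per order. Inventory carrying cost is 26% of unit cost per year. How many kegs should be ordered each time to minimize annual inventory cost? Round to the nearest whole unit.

Q* ≈ 125 kegs

Annual demand D = 31 × 52 = 1,612.
Holding cost H = 0.26 × €172.00 = €44.7200 per unit per year.
EOQ = √(2DS / H) = √(2 × 1,612 × 216 / 44.72).
= √(696,384 / 44.72) = √15,572.093 ≈ 124.788.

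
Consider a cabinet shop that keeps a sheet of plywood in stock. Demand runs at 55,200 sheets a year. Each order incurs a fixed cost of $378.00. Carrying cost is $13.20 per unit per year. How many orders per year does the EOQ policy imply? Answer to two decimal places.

Q* = √(2DS/H) = √(2 × 55,200 × 378 / 13.2) ≈ 1778.05.
Orders per year = D / Q* = 55,200 / 1778.05 ≈ 31.045.

N ≈ 31.05 orders per year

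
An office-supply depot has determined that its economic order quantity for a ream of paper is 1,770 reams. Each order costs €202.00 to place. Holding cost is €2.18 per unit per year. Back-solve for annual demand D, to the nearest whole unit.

The basic EOQ model gives Q* = √(2DS/H); rearrange for the unknown.
From Q* = √(2DS/H): D = Q*²H / (2S) = 1,770² × 2.18 / (2 × 202) = 16905.252.

D ≈ 16,905 reams per year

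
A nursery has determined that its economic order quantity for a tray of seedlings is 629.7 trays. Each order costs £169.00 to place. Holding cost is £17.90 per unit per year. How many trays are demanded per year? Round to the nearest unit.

D ≈ 20,999 trays per year

The basic EOQ model gives Q* = √(2DS/H); rearrange for the unknown.
From Q* = √(2DS/H): D = Q*²H / (2S) = 629.7² × 17.9 / (2 × 169) = 20999.247.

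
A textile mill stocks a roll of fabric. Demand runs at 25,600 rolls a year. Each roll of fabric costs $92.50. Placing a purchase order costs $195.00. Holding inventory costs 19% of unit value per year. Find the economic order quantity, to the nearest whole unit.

Holding cost H = 0.19 × $92.50 = $17.5750 per unit per year.
EOQ = √(2DS / H) = √(2 × 25,600 × 195 / 17.575).
= √(9,984,000 / 17.575) = √568,079.6586 ≈ 753.711.

Q* ≈ 754 rolls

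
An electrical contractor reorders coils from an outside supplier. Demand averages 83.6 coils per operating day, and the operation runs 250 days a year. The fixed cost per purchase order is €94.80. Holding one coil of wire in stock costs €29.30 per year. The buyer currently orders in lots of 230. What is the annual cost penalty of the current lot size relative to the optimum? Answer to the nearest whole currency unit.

Extra cost ≈ €1,209 per year

Annual demand D = 83.6 × 250 = 20,900.
EOQ = √(2DS/H) = √(2 × 20,900 × 94.8 / 29.3) ≈ 367.75.
Cost at Q* = (D/Q*)S + (Q*/2)H = √(2DSH) ≈ €10,775.22.
Cost at Q = 230: (20,900/230)×94.8 + (230/2)×29.3 = €8,614.43 + €3,369.50 = €11,983.93.
Excess = €11,983.93 − €10,775.22 = €1,208.72.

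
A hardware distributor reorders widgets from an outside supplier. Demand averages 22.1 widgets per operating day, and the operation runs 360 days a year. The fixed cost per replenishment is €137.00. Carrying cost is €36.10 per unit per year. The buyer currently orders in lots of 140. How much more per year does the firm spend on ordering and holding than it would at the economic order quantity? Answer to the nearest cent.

Annual demand D = 22.1 × 360 = 7,956.
EOQ = √(2DS/H) = √(2 × 7,956 × 137 / 36.1) ≈ 245.74.
Cost at Q* = (D/Q*)S + (Q*/2)H = √(2DSH) ≈ €8,871.08.
Cost at Q = 140: (7,956/140)×137 + (140/2)×36.1 = €7,785.51 + €2,527.00 = €10,312.51.
Excess = €10,312.51 − €8,871.08 = €1,441.44.

Extra cost ≈ €1,441.44 per year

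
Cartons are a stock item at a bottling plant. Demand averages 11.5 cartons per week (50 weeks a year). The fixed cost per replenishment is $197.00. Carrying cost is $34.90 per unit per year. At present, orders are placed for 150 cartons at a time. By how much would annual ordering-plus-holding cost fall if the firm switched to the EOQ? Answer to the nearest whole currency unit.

Extra cost ≈ $561 per year

Annual demand D = 11.5 × 50 = 575.
EOQ = √(2DS/H) = √(2 × 575 × 197 / 34.9) ≈ 80.57.
Cost at Q* = (D/Q*)S + (Q*/2)H = √(2DSH) ≈ $2,811.87.
Cost at Q = 150: (575/150)×197 + (150/2)×34.9 = $755.17 + $2,617.50 = $3,372.67.
Excess = $3,372.67 − $2,811.87 = $560.80.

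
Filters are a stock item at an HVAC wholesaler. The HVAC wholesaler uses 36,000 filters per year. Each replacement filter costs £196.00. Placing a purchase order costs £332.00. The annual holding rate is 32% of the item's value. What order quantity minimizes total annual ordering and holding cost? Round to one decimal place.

Q* ≈ 617.4 filters

Holding cost H = 0.32 × £196.00 = £62.7200 per unit per year.
EOQ = √(2DS / H) = √(2 × 36,000 × 332 / 62.72).
= √(23,904,000 / 62.72) = √381,122.449 ≈ 617.351.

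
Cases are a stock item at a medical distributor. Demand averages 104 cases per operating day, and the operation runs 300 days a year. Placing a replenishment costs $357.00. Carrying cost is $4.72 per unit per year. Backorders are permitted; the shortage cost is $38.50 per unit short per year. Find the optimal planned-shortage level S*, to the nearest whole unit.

S* ≈ 251 cases

Annual demand D = 104 × 300 = 31,200.
With planned backorders, Q* = √(2DS/H) · √((H+B)/B).
√(2DS/H) = √(2 × 31,200 × 357 / 4.72) = 2172.478.
√((H+B)/B) = √((4.72+38.5)/38.5) = 1.0595.
Q* ≈ 2301.799.
S* = Q* · H/(H+B) = 2301.799 × 4.72/43.22 ≈ 251.376.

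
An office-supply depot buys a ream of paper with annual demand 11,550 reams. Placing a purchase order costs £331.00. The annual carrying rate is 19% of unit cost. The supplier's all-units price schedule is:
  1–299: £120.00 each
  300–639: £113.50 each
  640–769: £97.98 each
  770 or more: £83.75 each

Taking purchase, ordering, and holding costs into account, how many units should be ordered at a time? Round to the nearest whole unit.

Q* ≈ 770 reams

Holding cost per unit per year at price C is H = 0.19·C.
Evaluate total cost at each tier's feasible EOQ or, if the EOQ is below the tier, at the tier's minimum quantity.
Tier 1 (£120.00): EOQ = 579.1 exceeds tier's upper bound 299, so this tier is dominated.
EOQ at £113.50 = 595.4 (feasible in tier 2): TC = 11,550×£113.50 + (11,550/595.4)×331 + (595.4/2)×0.19×£113.50 = £1,323,765.88.
EOQ at £97.98 = 640.9 (feasible in tier 3): TC = 11,550×£97.98 + (11,550/640.9)×331 + (640.9/2)×0.19×£97.98 = £1,143,599.69.
EOQ at £83.75 = 693.2 < 770, so use break Q=770: TC = 11,550×£83.75 + (11,550/770.0)×331 + (770.0/2)×0.19×£83.75 = £978,403.81.
Lowest total cost is £978,403.81 at Q = 770.0.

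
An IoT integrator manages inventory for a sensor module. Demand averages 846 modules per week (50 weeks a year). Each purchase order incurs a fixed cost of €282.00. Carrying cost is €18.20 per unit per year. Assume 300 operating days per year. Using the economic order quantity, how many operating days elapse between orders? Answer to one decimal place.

Annual demand D = 846 × 50 = 42,300.
EOQ = √(2DS/H) = √(2 × 42,300 × 282 / 18.2) ≈ 1144.92.
Cycle time = Q*/D × 300 = 1144.92 / 42,300 × 300 ≈ 8.120 days.

T ≈ 8.1 days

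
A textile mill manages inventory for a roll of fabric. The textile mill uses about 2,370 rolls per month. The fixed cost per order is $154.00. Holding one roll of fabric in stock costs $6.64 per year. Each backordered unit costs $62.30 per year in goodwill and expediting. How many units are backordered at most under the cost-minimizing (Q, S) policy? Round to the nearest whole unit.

Annual demand D = 2,370 × 12 = 28,440.
With planned backorders, Q* = √(2DS/H) · √((H+B)/B).
√(2DS/H) = √(2 × 28,440 × 154 / 6.64) = 1148.566.
√((H+B)/B) = √((6.64+62.3)/62.3) = 1.0519.
Q* ≈ 1208.225.
S* = Q* · H/(H+B) = 1208.225 × 6.64/68.94 ≈ 116.371.

S* ≈ 116 rolls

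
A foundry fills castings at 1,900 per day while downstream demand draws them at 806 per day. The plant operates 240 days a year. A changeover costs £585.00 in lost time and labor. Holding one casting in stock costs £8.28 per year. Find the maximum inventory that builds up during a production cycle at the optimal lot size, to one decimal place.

Annual demand D = 806 × 240 = 193,440.
Production build-up factor (1 − d/p) = 1 − 806/1,900 = 0.5758.
Q* = √(2DS / (H(1 − d/p))) = √(2 × 193,440 × 585 / (8.28 × 0.5758)).
= √(226,324,800 / 4.7675) ≈ 6889.997.
Maximum inventory = Q*(1 − d/p) = 6889.997 × 0.5758 ≈ 3967.188.

I_max ≈ 3,967.2 castings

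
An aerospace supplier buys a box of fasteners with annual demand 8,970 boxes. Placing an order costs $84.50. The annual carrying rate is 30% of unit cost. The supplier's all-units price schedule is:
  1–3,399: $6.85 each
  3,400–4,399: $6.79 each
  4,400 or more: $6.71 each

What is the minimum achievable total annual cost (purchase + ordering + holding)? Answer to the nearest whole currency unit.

Holding cost per unit per year at price C is H = 0.30·C.
Candidates are each tier's EOQ (if it falls in that tier) and each price-break quantity.
EOQ at $6.85 = 858.9 (feasible in tier 1): TC = 8,970×$6.85 + (8,970/858.9)×84.5 + (858.9/2)×0.30×$6.85 = $63,209.50.
EOQ at $6.79 = 862.7 < 3400, so use break Q=3400: TC = 8,970×$6.79 + (8,970/3400.0)×84.5 + (3400.0/2)×0.30×$6.79 = $64,592.13.
EOQ at $6.71 = 867.8 < 4400, so use break Q=4400: TC = 8,970×$6.71 + (8,970/4400.0)×84.5 + (4400.0/2)×0.30×$6.71 = $64,789.56.
Lowest total cost among the candidates is at Q = 858.9.

TC* ≈ $63,210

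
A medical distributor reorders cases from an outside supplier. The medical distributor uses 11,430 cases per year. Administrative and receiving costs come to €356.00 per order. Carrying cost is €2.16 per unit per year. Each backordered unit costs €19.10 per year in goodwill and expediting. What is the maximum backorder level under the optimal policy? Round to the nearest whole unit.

S* ≈ 208 cases

With planned backorders, Q* = √(2DS/H) · √((H+B)/B).
√(2DS/H) = √(2 × 11,430 × 356 / 2.16) = 1941.048.
√((H+B)/B) = √((2.16+19.1)/19.1) = 1.0550.
Q* ≈ 2047.864.
S* = Q* · H/(H+B) = 2047.864 × 2.16/21.26 ≈ 208.061.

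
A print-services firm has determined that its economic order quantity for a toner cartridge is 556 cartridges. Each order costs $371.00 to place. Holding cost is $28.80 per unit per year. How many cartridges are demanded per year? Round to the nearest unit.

The basic EOQ model gives Q* = √(2DS/H); rearrange for the unknown.
From Q* = √(2DS/H): D = Q*²H / (2S) = 556² × 28.8 / (2 × 371) = 11998.810.

D ≈ 11,999 cartridges per year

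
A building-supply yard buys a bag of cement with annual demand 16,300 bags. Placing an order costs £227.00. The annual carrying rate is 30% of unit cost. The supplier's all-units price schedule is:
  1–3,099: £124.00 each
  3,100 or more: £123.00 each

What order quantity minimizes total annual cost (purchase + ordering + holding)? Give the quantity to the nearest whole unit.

Holding cost per unit per year at price C is H = 0.30·C.
For each price level, check whether its EOQ is feasible; otherwise the best quantity at that price is the breakpoint.
EOQ at £124.00 = 446.0 (feasible in tier 1): TC = 16,300×£124.00 + (16,300/446.0)×227 + (446.0/2)×0.30×£124.00 = £2,037,791.79.
EOQ at £123.00 = 447.8 < 3100, so use break Q=3100: TC = 16,300×£123.00 + (16,300/3100.0)×227 + (3100.0/2)×0.30×£123.00 = £2,063,288.58.
Lowest total cost is £2,037,791.79 at Q = 446.0.

Q* ≈ 446 bags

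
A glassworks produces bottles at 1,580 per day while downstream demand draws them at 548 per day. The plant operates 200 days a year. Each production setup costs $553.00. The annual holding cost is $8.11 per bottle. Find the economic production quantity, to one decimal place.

Q* ≈ 4,783.7 bottles

Annual demand D = 548 × 200 = 109,600.
Production build-up factor (1 − d/p) = 1 − 548/1,580 = 0.6532.
Q* = √(2DS / (H(1 − d/p))) = √(2 × 109,600 × 553 / (8.11 × 0.6532)).
= √(121,217,600 / 5.2972) ≈ 4783.669.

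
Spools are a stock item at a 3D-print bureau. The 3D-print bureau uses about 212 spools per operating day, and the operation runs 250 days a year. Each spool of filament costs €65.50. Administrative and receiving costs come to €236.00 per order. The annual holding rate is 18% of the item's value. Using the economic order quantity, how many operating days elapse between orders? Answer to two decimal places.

T ≈ 6.87 days

Annual demand D = 212 × 250 = 53,000.
Holding cost H = 0.18 × €65.50 = €11.7900 per unit per year.
EOQ = √(2DS/H) = √(2 × 53,000 × 236 / 11.79) ≈ 1456.64.
Cycle time = Q*/D × 250 = 1456.64 / 53,000 × 250 ≈ 6.871 days.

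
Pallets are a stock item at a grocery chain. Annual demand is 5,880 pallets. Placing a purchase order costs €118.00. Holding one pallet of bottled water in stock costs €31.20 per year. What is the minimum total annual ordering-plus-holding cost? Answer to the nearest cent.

TC* ≈ €6,579.94

The optimal lot size = √(2DS/H) = √(2 × 5,880 × 118 / 31.2) ≈ 210.90.
At the optimum the two cost components are equal, so total cost = 2·(Q*/2)H = Q*·H.
Minimum total = √(2DSH) = √(2 × 5,880 × 118 × 31.2) ≈ 6579.940.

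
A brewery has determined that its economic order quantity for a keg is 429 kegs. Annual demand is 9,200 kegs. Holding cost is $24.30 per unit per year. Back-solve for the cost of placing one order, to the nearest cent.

Invert the EOQ relation Q*² = 2DS/H.
From Q* = √(2DS/H): S = Q*²H / (2D) = 429² × 24.3 / (2 × 9,200) = 243.0541.

S ≈ $243.05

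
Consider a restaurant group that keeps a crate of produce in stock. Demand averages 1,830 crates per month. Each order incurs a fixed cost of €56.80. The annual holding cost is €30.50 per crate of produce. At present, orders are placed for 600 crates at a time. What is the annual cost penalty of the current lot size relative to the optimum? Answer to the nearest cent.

Extra cost ≈ €2,506.09 per year

Annual demand D = 1,830 × 12 = 21,960.
EOQ = √(2DS/H) = √(2 × 21,960 × 56.8 / 30.5) ≈ 285.99.
Cost at Q* = (D/Q*)S + (Q*/2)H = √(2DSH) ≈ €8,722.79.
Cost at Q = 600: (21,960/600)×56.8 + (600/2)×30.5 = €2,078.88 + €9,150.00 = €11,228.88.
Excess = €11,228.88 − €8,722.79 = €2,506.09.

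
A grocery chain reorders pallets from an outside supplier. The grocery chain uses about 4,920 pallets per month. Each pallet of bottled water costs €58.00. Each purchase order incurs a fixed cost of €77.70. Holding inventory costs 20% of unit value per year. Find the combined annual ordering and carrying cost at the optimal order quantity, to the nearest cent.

Annual demand D = 4,920 × 12 = 59,040.
Holding cost H = 0.20 × €58.00 = €11.6000 per unit per year.
The optimal lot size = √(2DS/H) = √(2 × 59,040 × 77.7 / 11.6) ≈ 889.34.
At Q*, ordering cost (D/Q*)S equals holding cost (Q*/2)H, each = √(DSH/2).
Minimum total = √(2DSH) = √(2 × 59,040 × 77.7 × 11.6) ≈ 10316.388.

TC* ≈ €10,316.39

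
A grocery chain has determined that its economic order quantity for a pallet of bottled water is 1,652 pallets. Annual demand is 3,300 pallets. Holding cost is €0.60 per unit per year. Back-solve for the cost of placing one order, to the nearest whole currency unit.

S ≈ €248

Invert the EOQ relation Q*² = 2DS/H.
From Q* = √(2DS/H): S = Q*²H / (2D) = 1,652² × 0.6 / (2 × 3,300) = 248.1004.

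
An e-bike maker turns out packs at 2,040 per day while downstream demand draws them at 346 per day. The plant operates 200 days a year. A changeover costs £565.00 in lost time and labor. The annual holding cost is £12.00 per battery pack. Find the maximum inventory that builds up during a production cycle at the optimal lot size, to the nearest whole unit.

Annual demand D = 346 × 200 = 69,200.
Production build-up factor (1 − d/p) = 1 − 346/2,040 = 0.8304.
Q* = √(2DS / (H(1 − d/p))) = √(2 × 69,200 × 565 / (12 × 0.8304)).
= √(78,196,000 / 9.9647) ≈ 2801.303.
Maximum inventory = Q*(1 − d/p) = 2801.303 × 0.8304 ≈ 2326.180.

I_max ≈ 2,326 packs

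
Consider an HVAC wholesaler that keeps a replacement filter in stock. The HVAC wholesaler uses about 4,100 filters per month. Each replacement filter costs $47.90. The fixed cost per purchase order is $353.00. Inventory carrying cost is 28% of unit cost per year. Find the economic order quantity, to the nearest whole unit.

Annual demand D = 4,100 × 12 = 49,200.
Holding cost H = 0.28 × $47.90 = $13.4120 per unit per year.
EOQ = √(2DS / H) = √(2 × 49,200 × 353 / 13.412).
= √(34,735,200 / 13.412) = √2,589,859.827 ≈ 1609.304.

Q* ≈ 1,609 filters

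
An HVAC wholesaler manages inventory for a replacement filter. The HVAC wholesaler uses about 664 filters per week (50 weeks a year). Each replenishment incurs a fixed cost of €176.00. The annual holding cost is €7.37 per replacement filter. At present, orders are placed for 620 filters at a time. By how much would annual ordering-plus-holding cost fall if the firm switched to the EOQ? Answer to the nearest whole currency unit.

Annual demand D = 664 × 50 = 33,200.
EOQ = √(2DS/H) = √(2 × 33,200 × 176 / 7.37) ≈ 1259.23.
Cost at Q* = (D/Q*)S + (Q*/2)H = √(2DSH) ≈ €9,280.56.
Cost at Q = 620: (33,200/620)×176 + (620/2)×7.37 = €9,424.52 + €2,284.70 = €11,709.22.
Excess = €11,709.22 − €9,280.56 = €2,428.66.

Extra cost ≈ €2,429 per year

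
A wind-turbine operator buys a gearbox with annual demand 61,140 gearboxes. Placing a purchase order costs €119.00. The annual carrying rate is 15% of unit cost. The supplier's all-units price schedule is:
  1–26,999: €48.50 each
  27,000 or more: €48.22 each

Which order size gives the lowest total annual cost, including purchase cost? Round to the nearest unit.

Holding cost per unit per year at price C is H = 0.15·C.
For each price level, check whether its EOQ is feasible; otherwise the best quantity at that price is the breakpoint.
EOQ at €48.50 = 1414.3 (feasible in tier 1): TC = 61,140×€48.50 + (61,140/1414.3)×119 + (1414.3/2)×0.15×€48.50 = €2,975,578.87.
EOQ at €48.22 = 1418.4 < 27000, so use break Q=27000: TC = 61,140×€48.22 + (61,140/27000.0)×119 + (27000.0/2)×0.15×€48.22 = €3,046,085.77.
Lowest total cost is €2,975,578.87 at Q = 1414.3.

Q* ≈ 1,414 gearboxes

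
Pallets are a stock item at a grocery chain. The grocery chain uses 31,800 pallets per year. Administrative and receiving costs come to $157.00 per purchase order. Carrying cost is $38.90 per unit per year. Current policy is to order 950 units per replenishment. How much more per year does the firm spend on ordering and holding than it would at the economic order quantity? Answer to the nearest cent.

Extra cost ≈ $4,024.39 per year

EOQ = √(2DS/H) = √(2 × 31,800 × 157 / 38.9) ≈ 506.64.
Cost at Q* = (D/Q*)S + (Q*/2)H = √(2DSH) ≈ $19,708.48.
Cost at Q = 950: (31,800/950)×157 + (950/2)×38.9 = $5,255.37 + $18,477.50 = $23,732.87.
Excess = $23,732.87 − $19,708.48 = $4,024.39.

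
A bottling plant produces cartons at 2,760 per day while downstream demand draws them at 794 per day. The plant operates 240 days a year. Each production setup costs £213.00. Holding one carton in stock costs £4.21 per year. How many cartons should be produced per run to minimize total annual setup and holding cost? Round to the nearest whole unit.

Annual demand D = 794 × 240 = 190,560.
Production build-up factor (1 − d/p) = 1 − 794/2,760 = 0.7123.
Q* = √(2DS / (H(1 − d/p))) = √(2 × 190,560 × 213 / (4.21 × 0.7123)).
= √(81,178,560 / 2.9989) ≈ 5202.863.

Q* ≈ 5,203 cartons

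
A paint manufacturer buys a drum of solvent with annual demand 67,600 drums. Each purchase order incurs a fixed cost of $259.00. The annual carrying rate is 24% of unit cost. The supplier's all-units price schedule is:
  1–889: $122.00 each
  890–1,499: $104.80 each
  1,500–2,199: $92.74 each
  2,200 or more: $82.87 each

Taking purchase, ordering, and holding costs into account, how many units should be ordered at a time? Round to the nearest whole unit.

Q* ≈ 2,200 drums

Holding cost per unit per year at price C is H = 0.24·C.
Evaluate total cost at each tier's feasible EOQ or, if the EOQ is below the tier, at the tier's minimum quantity.
Tier 1 ($122.00): EOQ = 1093.6 exceeds tier's upper bound 889, so this tier is dominated.
EOQ at $104.80 = 1179.9 (feasible in tier 2): TC = 67,600×$104.80 + (67,600/1179.9)×259 + (1179.9/2)×0.24×$104.80 = $7,114,157.31.
EOQ at $92.74 = 1254.3 < 1500, so use break Q=1500: TC = 67,600×$92.74 + (67,600/1500.0)×259 + (1500.0/2)×0.24×$92.74 = $6,297,589.47.
EOQ at $82.87 = 1326.9 < 2200, so use break Q=2200: TC = 67,600×$82.87 + (67,600/2200.0)×259 + (2200.0/2)×0.24×$82.87 = $5,631,848.04.
Lowest total cost is $5,631,848.04 at Q = 2200.0.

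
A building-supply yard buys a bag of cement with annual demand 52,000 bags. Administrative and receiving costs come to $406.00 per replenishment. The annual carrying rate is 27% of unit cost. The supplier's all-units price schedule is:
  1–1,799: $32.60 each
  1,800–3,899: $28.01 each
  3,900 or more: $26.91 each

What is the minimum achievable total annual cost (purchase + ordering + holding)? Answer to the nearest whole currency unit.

TC* ≈ $1,418,901

Holding cost per unit per year at price C is H = 0.27·C.
Evaluate total cost at each tier's feasible EOQ or, if the EOQ is below the tier, at the tier's minimum quantity.
Tier 1 ($32.60): EOQ = 2190.2 exceeds tier's upper bound 1799, so this tier is dominated.
EOQ at $28.01 = 2362.9 (feasible in tier 2): TC = 52,000×$28.01 + (52,000/2362.9)×406 + (2362.9/2)×0.27×$28.01 = $1,474,389.74.
EOQ at $26.91 = 2410.7 < 3900, so use break Q=3900: TC = 52,000×$26.91 + (52,000/3900.0)×406 + (3900.0/2)×0.27×$26.91 = $1,418,901.45.
Lowest total cost among the candidates is at Q = 3900.0.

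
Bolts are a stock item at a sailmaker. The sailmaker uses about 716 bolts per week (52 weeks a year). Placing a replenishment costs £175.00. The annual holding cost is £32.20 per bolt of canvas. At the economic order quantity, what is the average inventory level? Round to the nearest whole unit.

Annual demand D = 716 × 52 = 37,232.
EOQ = √(2DS/H) = √(2 × 37,232 × 175 / 32.2) ≈ 636.16.
Average inventory = Q*/2 ≈ 636.16 / 2 = 318.078.

Average inventory ≈ 318 bolts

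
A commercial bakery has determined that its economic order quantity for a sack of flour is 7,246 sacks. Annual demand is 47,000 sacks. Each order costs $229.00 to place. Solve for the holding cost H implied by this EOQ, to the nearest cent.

H ≈ $0.41

The basic EOQ model gives Q* = √(2DS/H); rearrange for the unknown.
From Q* = √(2DS/H): H = 2DS / Q*² = 2 × 47,000 × 229 / 7,246² = 0.4100.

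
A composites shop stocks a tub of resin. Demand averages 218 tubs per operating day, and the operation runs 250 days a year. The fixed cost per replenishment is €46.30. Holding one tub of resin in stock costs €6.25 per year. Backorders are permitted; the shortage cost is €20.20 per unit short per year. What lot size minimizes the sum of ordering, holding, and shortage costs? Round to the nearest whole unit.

Q* ≈ 1,028 tubs

Annual demand D = 218 × 250 = 54,500.
With planned backorders, Q* = √(2DS/H) · √((H+B)/B).
√(2DS/H) = √(2 × 54,500 × 46.3 / 6.25) = 898.594.
√((H+B)/B) = √((6.25+20.2)/20.2) = 1.1443.
Q* ≈ 1028.255.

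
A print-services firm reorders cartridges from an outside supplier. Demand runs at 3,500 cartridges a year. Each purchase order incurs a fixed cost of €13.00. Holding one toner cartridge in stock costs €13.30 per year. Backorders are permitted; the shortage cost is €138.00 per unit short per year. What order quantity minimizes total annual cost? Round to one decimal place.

With planned backorders, Q* = √(2DS/H) · √((H+B)/B).
√(2DS/H) = √(2 × 3,500 × 13 / 13.3) = 82.717.
√((H+B)/B) = √((13.3+138)/138) = 1.0471.
Q* ≈ 86.611.

Q* ≈ 86.6 cartridges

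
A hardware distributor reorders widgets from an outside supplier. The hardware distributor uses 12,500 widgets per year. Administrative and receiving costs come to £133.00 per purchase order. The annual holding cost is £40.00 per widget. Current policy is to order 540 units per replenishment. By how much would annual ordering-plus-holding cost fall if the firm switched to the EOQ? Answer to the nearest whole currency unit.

Extra cost ≈ £2,346 per year

EOQ = √(2DS/H) = √(2 × 12,500 × 133 / 40) ≈ 288.31.
Cost at Q* = (D/Q*)S + (Q*/2)H = √(2DSH) ≈ £11,532.56.
Cost at Q = 540: (12,500/540)×133 + (540/2)×40 = £3,078.70 + £10,800.00 = £13,878.70.
Excess = £13,878.70 − £11,532.56 = £2,346.14.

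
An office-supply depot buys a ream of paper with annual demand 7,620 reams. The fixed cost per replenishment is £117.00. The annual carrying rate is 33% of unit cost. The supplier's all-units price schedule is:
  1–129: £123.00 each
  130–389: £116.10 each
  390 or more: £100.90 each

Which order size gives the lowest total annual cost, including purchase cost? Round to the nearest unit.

Holding cost per unit per year at price C is H = 0.33·C.
For each price level, check whether its EOQ is feasible; otherwise the best quantity at that price is the breakpoint.
Tier 1 (£123.00): EOQ = 209.6 exceeds tier's upper bound 129, so this tier is dominated.
EOQ at £116.10 = 215.7 (feasible in tier 2): TC = 7,620×£116.10 + (7,620/215.7)×117 + (215.7/2)×0.33×£116.10 = £892,947.30.
EOQ at £100.90 = 231.4 < 390, so use break Q=390: TC = 7,620×£100.90 + (7,620/390.0)×117 + (390.0/2)×0.33×£100.90 = £777,636.92.
Lowest total cost is £777,636.92 at Q = 390.0.

Q* ≈ 390 reams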